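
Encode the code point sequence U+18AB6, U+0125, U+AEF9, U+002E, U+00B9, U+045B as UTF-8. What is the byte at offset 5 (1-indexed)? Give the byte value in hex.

1-indexed offset 5 is 0-indexed offset 4.
U+18AB6 → 4-byte form F0 98 AA B6 at offsets 0–3.
U+0125 → 2-byte form C4 A5 at offsets 4–5.
Offset 4 falls in char 2's range; it's byte 1 of C4 A5 = 0xC4.

0xC4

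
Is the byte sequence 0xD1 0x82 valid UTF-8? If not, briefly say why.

valid

Leading byte 0xD1 = 11010001 → 2-byte form.
Continuation bytes 0x82=10000010 all match 10xxxxxx.
Decoded value 0x442 is ≥ 0x80 (shortest form) and not a surrogate.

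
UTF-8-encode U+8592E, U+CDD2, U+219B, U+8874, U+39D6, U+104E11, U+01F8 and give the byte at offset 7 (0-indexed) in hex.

0xE2

U+8592E → 4-byte form F2 85 A4 AE at offsets 0–3.
U+CDD2 → 3-byte form EC B7 92 at offsets 4–6.
U+219B → 3-byte form E2 86 9B at offsets 7–9.
Offset 7 falls in char 3's range; it's byte 1 of E2 86 9B = 0xE2.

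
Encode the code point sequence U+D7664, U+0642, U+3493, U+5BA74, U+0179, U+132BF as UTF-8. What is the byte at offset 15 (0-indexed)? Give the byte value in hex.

0xF0

U+D7664 → 4-byte form F3 97 99 A4 at offsets 0–3.
U+0642 → 2-byte form D9 82 at offsets 4–5.
U+3493 → 3-byte form E3 92 93 at offsets 6–8.
U+5BA74 → 4-byte form F1 9B A9 B4 at offsets 9–12.
U+0179 → 2-byte form C5 B9 at offsets 13–14.
U+132BF → 4-byte form F0 93 8A BF at offsets 15–18.
Offset 15 falls in char 6's range; it's byte 1 of F0 93 8A BF = 0xF0.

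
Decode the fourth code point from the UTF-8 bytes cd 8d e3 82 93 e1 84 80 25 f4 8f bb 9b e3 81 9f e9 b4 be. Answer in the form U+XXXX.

U+0025

Offset 0: leading byte 0xCD = 11001101 → 2-byte char #1 = CD 8D.
Offset 2: leading byte 0xE3 = 11100011 → 3-byte char #2 = E3 82 93.
Offset 5: leading byte 0xE1 = 11100001 → 3-byte char #3 = E1 84 80.
Offset 8: leading byte 0x25 = 00100101 → 1-byte char #4 = 25.
Leading byte 0x25 = 00100101 matches 0xxxxxxx → 1-byte sequence.
Byte 1: 0x25 = 00100101, payload 0100101 (7 bits).
Concatenate: 0100101 = 0x25 (7 bits → U+0025).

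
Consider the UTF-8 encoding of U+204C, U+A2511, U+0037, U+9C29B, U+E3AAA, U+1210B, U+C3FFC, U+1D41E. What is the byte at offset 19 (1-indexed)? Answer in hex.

1-indexed offset 19 is 0-indexed offset 18.
U+204C → 3-byte form E2 81 8C at offsets 0–2.
U+A2511 → 4-byte form F2 A2 94 91 at offsets 3–6.
U+0037 → 1-byte form 37 at offsets 7–7.
U+9C29B → 4-byte form F2 9C 8A 9B at offsets 8–11.
U+E3AAA → 4-byte form F3 A3 AA AA at offsets 12–15.
U+1210B → 4-byte form F0 92 84 8B at offsets 16–19.
Offset 18 falls in char 6's range; it's byte 3 of F0 92 84 8B = 0x84.

0x84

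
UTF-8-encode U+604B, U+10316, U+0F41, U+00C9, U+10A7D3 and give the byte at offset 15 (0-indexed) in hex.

0x93

U+604B → 3-byte form E6 81 8B at offsets 0–2.
U+10316 → 4-byte form F0 90 8C 96 at offsets 3–6.
U+0F41 → 3-byte form E0 BD 81 at offsets 7–9.
U+00C9 → 2-byte form C3 89 at offsets 10–11.
U+10A7D3 → 4-byte form F4 8A 9F 93 at offsets 12–15.
Offset 15 falls in char 5's range; it's byte 4 of F4 8A 9F 93 = 0x93.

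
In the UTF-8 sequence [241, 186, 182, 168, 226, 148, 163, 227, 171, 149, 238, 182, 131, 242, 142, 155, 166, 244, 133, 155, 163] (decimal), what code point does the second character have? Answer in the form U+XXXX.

Offset 0: leading byte 0xF1 = 11110001 → 4-byte char #1 = F1 BA B6 A8.
Offset 4: leading byte 0xE2 = 11100010 → 3-byte char #2 = E2 94 A3.
Leading byte 0xE2 = 11100010 matches 1110xxxx → 3-byte sequence.
Byte 1: 0xE2 = 11100010, payload 0010 (4 bits).
Byte 2: 0x94 = 10010100 (10xxxxxx ✓), payload 010100.
Byte 3: 0xA3 = 10100011 (10xxxxxx ✓), payload 100011.
Concatenate: 0010010100100011 = 0x2523 (16 bits → U+2523).

U+2523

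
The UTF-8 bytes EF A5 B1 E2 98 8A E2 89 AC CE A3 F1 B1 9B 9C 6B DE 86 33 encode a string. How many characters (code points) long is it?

8

Byte at offset 0: 0xEF = 11101111 → 3-byte char (#1). Advance 3.
Byte at offset 3: 0xE2 = 11100010 → 3-byte char (#2). Advance 3.
Byte at offset 6: 0xE2 = 11100010 → 3-byte char (#3). Advance 3.
Byte at offset 9: 0xCE = 11001110 → 2-byte char (#4). Advance 2.
Byte at offset 11: 0xF1 = 11110001 → 4-byte char (#5). Advance 4.
Byte at offset 15: 0x6B = 01101011 → 1-byte char (#6). Advance 1.
Byte at offset 16: 0xDE = 11011110 → 2-byte char (#7). Advance 2.
Byte at offset 18: 0x33 = 00110011 → 1-byte char (#8). Advance 1.
Reached end at offset 19 after 8 code points.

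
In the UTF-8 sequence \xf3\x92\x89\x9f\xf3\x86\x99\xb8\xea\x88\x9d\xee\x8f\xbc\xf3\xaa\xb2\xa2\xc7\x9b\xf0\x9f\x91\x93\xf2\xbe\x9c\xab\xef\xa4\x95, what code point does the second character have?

U+C6678

Offset 0: leading byte 0xF3 = 11110011 → 4-byte char #1 = F3 92 89 9F.
Offset 4: leading byte 0xF3 = 11110011 → 4-byte char #2 = F3 86 99 B8.
Leading byte 0xF3 = 11110011 matches 11110xxx → 4-byte sequence.
Byte 1: 0xF3 = 11110011, payload 011 (3 bits).
Byte 2: 0x86 = 10000110 (10xxxxxx ✓), payload 000110.
Byte 3: 0x99 = 10011001 (10xxxxxx ✓), payload 011001.
Byte 4: 0xB8 = 10111000 (10xxxxxx ✓), payload 111000.
Concatenate: 011000110011001111000 = 0xC6678 (21 bits → U+C6678).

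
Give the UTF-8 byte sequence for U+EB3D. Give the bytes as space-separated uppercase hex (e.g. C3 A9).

EE AC BD

U+EB3D = 0xEB3D = 60221 decimal. In range U+0800–U+FFFF → 3-byte form: 1110xxxx 10xxxxxx 10xxxxxx.
Binary (16 bits): 1110101100111101.
Split 4+6+6: 1110 | 101100 | 111101.
Byte 1: 11101110 = 0xEE.
Byte 2: 10101100 = 0xAC.
Byte 3: 10111101 = 0xBD.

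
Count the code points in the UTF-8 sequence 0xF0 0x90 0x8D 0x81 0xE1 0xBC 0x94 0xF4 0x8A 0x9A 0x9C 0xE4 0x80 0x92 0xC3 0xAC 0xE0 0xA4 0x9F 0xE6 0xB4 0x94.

7

Byte at offset 0: 0xF0 = 11110000 → 4-byte char (#1). Advance 4.
Byte at offset 4: 0xE1 = 11100001 → 3-byte char (#2). Advance 3.
Byte at offset 7: 0xF4 = 11110100 → 4-byte char (#3). Advance 4.
Byte at offset 11: 0xE4 = 11100100 → 3-byte char (#4). Advance 3.
Byte at offset 14: 0xC3 = 11000011 → 2-byte char (#5). Advance 2.
Byte at offset 16: 0xE0 = 11100000 → 3-byte char (#6). Advance 3.
Byte at offset 19: 0xE6 = 11100110 → 3-byte char (#7). Advance 3.
Reached end at offset 22 after 7 code points.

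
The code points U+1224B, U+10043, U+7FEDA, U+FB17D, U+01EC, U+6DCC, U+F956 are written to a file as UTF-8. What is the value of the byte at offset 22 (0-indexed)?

U+1224B → 4-byte form F0 92 89 8B at offsets 0–3.
U+10043 → 4-byte form F0 90 81 83 at offsets 4–7.
U+7FEDA → 4-byte form F1 BF BB 9A at offsets 8–11.
U+FB17D → 4-byte form F3 BB 85 BD at offsets 12–15.
U+01EC → 2-byte form C7 AC at offsets 16–17.
U+6DCC → 3-byte form E6 B7 8C at offsets 18–20.
U+F956 → 3-byte form EF A5 96 at offsets 21–23.
Offset 22 falls in char 7's range; it's byte 2 of EF A5 96 = 0xA5.

0xA5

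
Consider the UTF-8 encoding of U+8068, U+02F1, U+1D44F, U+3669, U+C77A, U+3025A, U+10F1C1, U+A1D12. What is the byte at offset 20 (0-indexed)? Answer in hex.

0x8F

U+8068 → 3-byte form E8 81 A8 at offsets 0–2.
U+02F1 → 2-byte form CB B1 at offsets 3–4.
U+1D44F → 4-byte form F0 9D 91 8F at offsets 5–8.
U+3669 → 3-byte form E3 99 A9 at offsets 9–11.
U+C77A → 3-byte form EC 9D BA at offsets 12–14.
U+3025A → 4-byte form F0 B0 89 9A at offsets 15–18.
U+10F1C1 → 4-byte form F4 8F 87 81 at offsets 19–22.
Offset 20 falls in char 7's range; it's byte 2 of F4 8F 87 81 = 0x8F.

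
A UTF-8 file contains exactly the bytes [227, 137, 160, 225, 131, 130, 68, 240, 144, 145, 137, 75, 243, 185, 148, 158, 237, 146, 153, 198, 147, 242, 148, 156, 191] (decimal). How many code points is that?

Byte at offset 0: 0xE3 = 11100011 → 3-byte char (#1). Advance 3.
Byte at offset 3: 0xE1 = 11100001 → 3-byte char (#2). Advance 3.
Byte at offset 6: 0x44 = 01000100 → 1-byte char (#3). Advance 1.
Byte at offset 7: 0xF0 = 11110000 → 4-byte char (#4). Advance 4.
Byte at offset 11: 0x4B = 01001011 → 1-byte char (#5). Advance 1.
Byte at offset 12: 0xF3 = 11110011 → 4-byte char (#6). Advance 4.
Byte at offset 16: 0xED = 11101101 → 3-byte char (#7). Advance 3.
Byte at offset 19: 0xC6 = 11000110 → 2-byte char (#8). Advance 2.
Byte at offset 21: 0xF2 = 11110010 → 4-byte char (#9). Advance 4.
Reached end at offset 25 after 9 code points.

9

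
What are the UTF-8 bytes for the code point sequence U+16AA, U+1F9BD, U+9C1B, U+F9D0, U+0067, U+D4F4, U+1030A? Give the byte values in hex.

E1 9A AA F0 9F A6 BD E9 B0 9B EF A7 90 67 ED 93 B4 F0 90 8C 8A

U+16AA: 3-byte form → E1 9A AA.
U+1F9BD: 4-byte form → F0 9F A6 BD.
U+9C1B: 3-byte form → E9 B0 9B.
U+F9D0: 3-byte form → EF A7 90.
U+0067: 1-byte form → 67.
U+D4F4: 3-byte form → ED 93 B4.
U+1030A: 4-byte form → F0 90 8C 8A.
Concatenated (21 bytes): E1 9A AA F0 9F A6 BD E9 B0 9B EF A7 90 67 ED 93 B4 F0 90 8C 8A.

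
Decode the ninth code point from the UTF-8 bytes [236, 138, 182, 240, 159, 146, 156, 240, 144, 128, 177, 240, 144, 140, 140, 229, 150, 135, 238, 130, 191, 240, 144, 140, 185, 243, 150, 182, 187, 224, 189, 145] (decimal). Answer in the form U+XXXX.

Offset 0: leading byte 0xEC = 11101100 → 3-byte char #1 = EC 8A B6.
Offset 3: leading byte 0xF0 = 11110000 → 4-byte char #2 = F0 9F 92 9C.
Offset 7: leading byte 0xF0 = 11110000 → 4-byte char #3 = F0 90 80 B1.
Offset 11: leading byte 0xF0 = 11110000 → 4-byte char #4 = F0 90 8C 8C.
Offset 15: leading byte 0xE5 = 11100101 → 3-byte char #5 = E5 96 87.
Offset 18: leading byte 0xEE = 11101110 → 3-byte char #6 = EE 82 BF.
Offset 21: leading byte 0xF0 = 11110000 → 4-byte char #7 = F0 90 8C B9.
Offset 25: leading byte 0xF3 = 11110011 → 4-byte char #8 = F3 96 B6 BB.
Offset 29: leading byte 0xE0 = 11100000 → 3-byte char #9 = E0 BD 91.
Leading byte 0xE0 = 11100000 matches 1110xxxx → 3-byte sequence.
Byte 1: 0xE0 = 11100000, payload 0000 (4 bits).
Byte 2: 0xBD = 10111101 (10xxxxxx ✓), payload 111101.
Byte 3: 0x91 = 10010001 (10xxxxxx ✓), payload 010001.
Concatenate: 0000111101010001 = 0xF51 (16 bits → U+0F51).

U+0F51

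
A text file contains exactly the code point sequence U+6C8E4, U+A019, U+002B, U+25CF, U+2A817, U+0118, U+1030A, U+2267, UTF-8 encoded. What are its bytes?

F1 AC A3 A4 EA 80 99 2B E2 97 8F F0 AA A0 97 C4 98 F0 90 8C 8A E2 89 A7

U+6C8E4: 4-byte form → F1 AC A3 A4.
U+A019: 3-byte form → EA 80 99.
U+002B: 1-byte form → 2B.
U+25CF: 3-byte form → E2 97 8F.
U+2A817: 4-byte form → F0 AA A0 97.
U+0118: 2-byte form → C4 98.
U+1030A: 4-byte form → F0 90 8C 8A.
U+2267: 3-byte form → E2 89 A7.
Concatenated (24 bytes): F1 AC A3 A4 EA 80 99 2B E2 97 8F F0 AA A0 97 C4 98 F0 90 8C 8A E2 89 A7.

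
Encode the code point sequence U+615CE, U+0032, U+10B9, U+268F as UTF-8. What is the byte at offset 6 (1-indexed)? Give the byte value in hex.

0xE1

1-indexed offset 6 is 0-indexed offset 5.
U+615CE → 4-byte form F1 A1 97 8E at offsets 0–3.
U+0032 → 1-byte form 32 at offsets 4–4.
U+10B9 → 3-byte form E1 82 B9 at offsets 5–7.
Offset 5 falls in char 3's range; it's byte 1 of E1 82 B9 = 0xE1.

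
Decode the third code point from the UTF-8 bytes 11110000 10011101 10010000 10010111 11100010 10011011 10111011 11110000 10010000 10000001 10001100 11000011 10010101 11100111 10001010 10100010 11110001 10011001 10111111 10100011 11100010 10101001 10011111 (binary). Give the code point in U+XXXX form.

Offset 0: leading byte 0xF0 = 11110000 → 4-byte char #1 = F0 9D 90 97.
Offset 4: leading byte 0xE2 = 11100010 → 3-byte char #2 = E2 9B BB.
Offset 7: leading byte 0xF0 = 11110000 → 4-byte char #3 = F0 90 81 8C.
Leading byte 0xF0 = 11110000 matches 11110xxx → 4-byte sequence.
Byte 1: 0xF0 = 11110000, payload 000 (3 bits).
Byte 2: 0x90 = 10010000 (10xxxxxx ✓), payload 010000.
Byte 3: 0x81 = 10000001 (10xxxxxx ✓), payload 000001.
Byte 4: 0x8C = 10001100 (10xxxxxx ✓), payload 001100.
Concatenate: 000010000000001001100 = 0x1004C (21 bits → U+1004C).

U+1004C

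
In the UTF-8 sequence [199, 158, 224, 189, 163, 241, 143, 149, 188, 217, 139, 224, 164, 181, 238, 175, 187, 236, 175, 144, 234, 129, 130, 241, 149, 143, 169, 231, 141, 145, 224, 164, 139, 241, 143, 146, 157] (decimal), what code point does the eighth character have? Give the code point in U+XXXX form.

Offset 0: leading byte 0xC7 = 11000111 → 2-byte char #1 = C7 9E.
Offset 2: leading byte 0xE0 = 11100000 → 3-byte char #2 = E0 BD A3.
Offset 5: leading byte 0xF1 = 11110001 → 4-byte char #3 = F1 8F 95 BC.
Offset 9: leading byte 0xD9 = 11011001 → 2-byte char #4 = D9 8B.
Offset 11: leading byte 0xE0 = 11100000 → 3-byte char #5 = E0 A4 B5.
Offset 14: leading byte 0xEE = 11101110 → 3-byte char #6 = EE AF BB.
Offset 17: leading byte 0xEC = 11101100 → 3-byte char #7 = EC AF 90.
Offset 20: leading byte 0xEA = 11101010 → 3-byte char #8 = EA 81 82.
Leading byte 0xEA = 11101010 matches 1110xxxx → 3-byte sequence.
Byte 1: 0xEA = 11101010, payload 1010 (4 bits).
Byte 2: 0x81 = 10000001 (10xxxxxx ✓), payload 000001.
Byte 3: 0x82 = 10000010 (10xxxxxx ✓), payload 000010.
Concatenate: 1010000001000010 = 0xA042 (16 bits → U+A042).

U+A042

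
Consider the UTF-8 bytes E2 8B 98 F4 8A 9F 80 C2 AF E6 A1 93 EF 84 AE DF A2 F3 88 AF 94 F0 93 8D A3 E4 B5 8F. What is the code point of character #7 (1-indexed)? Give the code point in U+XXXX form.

U+C8BD4

Offset 0: leading byte 0xE2 = 11100010 → 3-byte char #1 = E2 8B 98.
Offset 3: leading byte 0xF4 = 11110100 → 4-byte char #2 = F4 8A 9F 80.
Offset 7: leading byte 0xC2 = 11000010 → 2-byte char #3 = C2 AF.
Offset 9: leading byte 0xE6 = 11100110 → 3-byte char #4 = E6 A1 93.
Offset 12: leading byte 0xEF = 11101111 → 3-byte char #5 = EF 84 AE.
Offset 15: leading byte 0xDF = 11011111 → 2-byte char #6 = DF A2.
Offset 17: leading byte 0xF3 = 11110011 → 4-byte char #7 = F3 88 AF 94.
Leading byte 0xF3 = 11110011 matches 11110xxx → 4-byte sequence.
Byte 1: 0xF3 = 11110011, payload 011 (3 bits).
Byte 2: 0x88 = 10001000 (10xxxxxx ✓), payload 001000.
Byte 3: 0xAF = 10101111 (10xxxxxx ✓), payload 101111.
Byte 4: 0x94 = 10010100 (10xxxxxx ✓), payload 010100.
Concatenate: 011001000101111010100 = 0xC8BD4 (21 bits → U+C8BD4).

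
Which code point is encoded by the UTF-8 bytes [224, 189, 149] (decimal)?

Leading byte 0xE0 = 11100000 matches 1110xxxx → 3-byte sequence.
Byte 1: 0xE0 = 11100000, payload 0000 (4 bits).
Byte 2: 0xBD = 10111101 (10xxxxxx ✓), payload 111101.
Byte 3: 0x95 = 10010101 (10xxxxxx ✓), payload 010101.
Concatenate: 0000111101010101 = 0xF55 (16 bits → U+0F55).

U+0F55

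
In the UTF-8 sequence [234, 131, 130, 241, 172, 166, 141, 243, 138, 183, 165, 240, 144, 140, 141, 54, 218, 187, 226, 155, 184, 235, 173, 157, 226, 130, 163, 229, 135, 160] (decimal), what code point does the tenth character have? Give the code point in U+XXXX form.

U+51E0

Offset 0: leading byte 0xEA = 11101010 → 3-byte char #1 = EA 83 82.
Offset 3: leading byte 0xF1 = 11110001 → 4-byte char #2 = F1 AC A6 8D.
Offset 7: leading byte 0xF3 = 11110011 → 4-byte char #3 = F3 8A B7 A5.
Offset 11: leading byte 0xF0 = 11110000 → 4-byte char #4 = F0 90 8C 8D.
Offset 15: leading byte 0x36 = 00110110 → 1-byte char #5 = 36.
Offset 16: leading byte 0xDA = 11011010 → 2-byte char #6 = DA BB.
Offset 18: leading byte 0xE2 = 11100010 → 3-byte char #7 = E2 9B B8.
Offset 21: leading byte 0xEB = 11101011 → 3-byte char #8 = EB AD 9D.
Offset 24: leading byte 0xE2 = 11100010 → 3-byte char #9 = E2 82 A3.
Offset 27: leading byte 0xE5 = 11100101 → 3-byte char #10 = E5 87 A0.
Leading byte 0xE5 = 11100101 matches 1110xxxx → 3-byte sequence.
Byte 1: 0xE5 = 11100101, payload 0101 (4 bits).
Byte 2: 0x87 = 10000111 (10xxxxxx ✓), payload 000111.
Byte 3: 0xA0 = 10100000 (10xxxxxx ✓), payload 100000.
Concatenate: 0101000111100000 = 0x51E0 (16 bits → U+51E0).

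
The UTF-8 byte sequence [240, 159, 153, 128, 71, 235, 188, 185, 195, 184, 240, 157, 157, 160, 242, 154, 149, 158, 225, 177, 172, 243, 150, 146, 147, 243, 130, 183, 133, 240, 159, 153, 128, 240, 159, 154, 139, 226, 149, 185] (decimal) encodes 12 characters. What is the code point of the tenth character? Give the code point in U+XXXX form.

Offset 0: leading byte 0xF0 = 11110000 → 4-byte char #1 = F0 9F 99 80.
Offset 4: leading byte 0x47 = 01000111 → 1-byte char #2 = 47.
Offset 5: leading byte 0xEB = 11101011 → 3-byte char #3 = EB BC B9.
Offset 8: leading byte 0xC3 = 11000011 → 2-byte char #4 = C3 B8.
Offset 10: leading byte 0xF0 = 11110000 → 4-byte char #5 = F0 9D 9D A0.
Offset 14: leading byte 0xF2 = 11110010 → 4-byte char #6 = F2 9A 95 9E.
Offset 18: leading byte 0xE1 = 11100001 → 3-byte char #7 = E1 B1 AC.
Offset 21: leading byte 0xF3 = 11110011 → 4-byte char #8 = F3 96 92 93.
Offset 25: leading byte 0xF3 = 11110011 → 4-byte char #9 = F3 82 B7 85.
Offset 29: leading byte 0xF0 = 11110000 → 4-byte char #10 = F0 9F 99 80.
Leading byte 0xF0 = 11110000 matches 11110xxx → 4-byte sequence.
Byte 1: 0xF0 = 11110000, payload 000 (3 bits).
Byte 2: 0x9F = 10011111 (10xxxxxx ✓), payload 011111.
Byte 3: 0x99 = 10011001 (10xxxxxx ✓), payload 011001.
Byte 4: 0x80 = 10000000 (10xxxxxx ✓), payload 000000.
Concatenate: 000011111011001000000 = 0x1F640 (21 bits → U+1F640).

U+1F640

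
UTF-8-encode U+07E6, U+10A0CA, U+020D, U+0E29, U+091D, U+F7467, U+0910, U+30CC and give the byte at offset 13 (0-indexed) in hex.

0x9D

U+07E6 → 2-byte form DF A6 at offsets 0–1.
U+10A0CA → 4-byte form F4 8A 83 8A at offsets 2–5.
U+020D → 2-byte form C8 8D at offsets 6–7.
U+0E29 → 3-byte form E0 B8 A9 at offsets 8–10.
U+091D → 3-byte form E0 A4 9D at offsets 11–13.
Offset 13 falls in char 5's range; it's byte 3 of E0 A4 9D = 0x9D.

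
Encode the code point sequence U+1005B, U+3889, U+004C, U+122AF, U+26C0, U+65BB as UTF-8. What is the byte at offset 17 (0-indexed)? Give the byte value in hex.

0xBB

U+1005B → 4-byte form F0 90 81 9B at offsets 0–3.
U+3889 → 3-byte form E3 A2 89 at offsets 4–6.
U+004C → 1-byte form 4C at offsets 7–7.
U+122AF → 4-byte form F0 92 8A AF at offsets 8–11.
U+26C0 → 3-byte form E2 9B 80 at offsets 12–14.
U+65BB → 3-byte form E6 96 BB at offsets 15–17.
Offset 17 falls in char 6's range; it's byte 3 of E6 96 BB = 0xBB.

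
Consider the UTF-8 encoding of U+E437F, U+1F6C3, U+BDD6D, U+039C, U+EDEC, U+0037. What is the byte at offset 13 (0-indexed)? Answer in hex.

U+E437F → 4-byte form F3 A4 8D BF at offsets 0–3.
U+1F6C3 → 4-byte form F0 9F 9B 83 at offsets 4–7.
U+BDD6D → 4-byte form F2 BD B5 AD at offsets 8–11.
U+039C → 2-byte form CE 9C at offsets 12–13.
Offset 13 falls in char 4's range; it's byte 2 of CE 9C = 0x9C.

0x9C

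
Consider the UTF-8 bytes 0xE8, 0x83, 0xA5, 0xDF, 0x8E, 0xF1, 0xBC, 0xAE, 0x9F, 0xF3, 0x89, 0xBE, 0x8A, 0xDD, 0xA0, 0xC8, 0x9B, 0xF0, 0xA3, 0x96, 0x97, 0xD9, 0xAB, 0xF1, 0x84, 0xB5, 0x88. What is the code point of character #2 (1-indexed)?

U+07CE

Offset 0: leading byte 0xE8 = 11101000 → 3-byte char #1 = E8 83 A5.
Offset 3: leading byte 0xDF = 11011111 → 2-byte char #2 = DF 8E.
Leading byte 0xDF = 11011111 matches 110xxxxx → 2-byte sequence.
Byte 1: 0xDF = 11011111, payload 11111 (5 bits).
Byte 2: 0x8E = 10001110 (10xxxxxx ✓), payload 001110.
Concatenate: 11111001110 = 0x7CE (11 bits → U+07CE).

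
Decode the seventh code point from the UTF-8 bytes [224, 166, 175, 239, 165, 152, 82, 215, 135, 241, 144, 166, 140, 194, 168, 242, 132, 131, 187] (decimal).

Offset 0: leading byte 0xE0 = 11100000 → 3-byte char #1 = E0 A6 AF.
Offset 3: leading byte 0xEF = 11101111 → 3-byte char #2 = EF A5 98.
Offset 6: leading byte 0x52 = 01010010 → 1-byte char #3 = 52.
Offset 7: leading byte 0xD7 = 11010111 → 2-byte char #4 = D7 87.
Offset 9: leading byte 0xF1 = 11110001 → 4-byte char #5 = F1 90 A6 8C.
Offset 13: leading byte 0xC2 = 11000010 → 2-byte char #6 = C2 A8.
Offset 15: leading byte 0xF2 = 11110010 → 4-byte char #7 = F2 84 83 BB.
Leading byte 0xF2 = 11110010 matches 11110xxx → 4-byte sequence.
Byte 1: 0xF2 = 11110010, payload 010 (3 bits).
Byte 2: 0x84 = 10000100 (10xxxxxx ✓), payload 000100.
Byte 3: 0x83 = 10000011 (10xxxxxx ✓), payload 000011.
Byte 4: 0xBB = 10111011 (10xxxxxx ✓), payload 111011.
Concatenate: 010000100000011111011 = 0x840FB (21 bits → U+840FB).

U+840FB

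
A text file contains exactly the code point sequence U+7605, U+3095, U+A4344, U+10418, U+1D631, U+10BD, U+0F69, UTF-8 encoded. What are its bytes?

E7 98 85 E3 82 95 F2 A4 8D 84 F0 90 90 98 F0 9D 98 B1 E1 82 BD E0 BD A9

U+7605: 3-byte form → E7 98 85.
U+3095: 3-byte form → E3 82 95.
U+A4344: 4-byte form → F2 A4 8D 84.
U+10418: 4-byte form → F0 90 90 98.
U+1D631: 4-byte form → F0 9D 98 B1.
U+10BD: 3-byte form → E1 82 BD.
U+0F69: 3-byte form → E0 BD A9.
Concatenated (24 bytes): E7 98 85 E3 82 95 F2 A4 8D 84 F0 90 90 98 F0 9D 98 B1 E1 82 BD E0 BD A9.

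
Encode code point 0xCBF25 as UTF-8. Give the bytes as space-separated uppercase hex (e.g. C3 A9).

U+CBF25 = 0xCBF25 = 835365 decimal. In range U+10000–U+10FFFF → 4-byte form: 11110xxx 10xxxxxx 10xxxxxx 10xxxxxx.
Binary (21 bits): 011001011111100100101.
Split 3+6+6+6: 011 | 001011 | 111100 | 100101.
Byte 1: 11110011 = 0xF3.
Byte 2: 10001011 = 0x8B.
Byte 3: 10111100 = 0xBC.
Byte 4: 10100101 = 0xA5.

F3 8B BC A5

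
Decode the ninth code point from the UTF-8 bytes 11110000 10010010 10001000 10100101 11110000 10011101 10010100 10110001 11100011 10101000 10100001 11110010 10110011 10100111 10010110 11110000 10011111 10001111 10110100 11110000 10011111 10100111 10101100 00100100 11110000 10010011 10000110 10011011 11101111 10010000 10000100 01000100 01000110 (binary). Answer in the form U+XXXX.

Offset 0: leading byte 0xF0 = 11110000 → 4-byte char #1 = F0 92 88 A5.
Offset 4: leading byte 0xF0 = 11110000 → 4-byte char #2 = F0 9D 94 B1.
Offset 8: leading byte 0xE3 = 11100011 → 3-byte char #3 = E3 A8 A1.
Offset 11: leading byte 0xF2 = 11110010 → 4-byte char #4 = F2 B3 A7 96.
Offset 15: leading byte 0xF0 = 11110000 → 4-byte char #5 = F0 9F 8F B4.
Offset 19: leading byte 0xF0 = 11110000 → 4-byte char #6 = F0 9F A7 AC.
Offset 23: leading byte 0x24 = 00100100 → 1-byte char #7 = 24.
Offset 24: leading byte 0xF0 = 11110000 → 4-byte char #8 = F0 93 86 9B.
Offset 28: leading byte 0xEF = 11101111 → 3-byte char #9 = EF 90 84.
Leading byte 0xEF = 11101111 matches 1110xxxx → 3-byte sequence.
Byte 1: 0xEF = 11101111, payload 1111 (4 bits).
Byte 2: 0x90 = 10010000 (10xxxxxx ✓), payload 010000.
Byte 3: 0x84 = 10000100 (10xxxxxx ✓), payload 000100.
Concatenate: 1111010000000100 = 0xF404 (16 bits → U+F404).

U+F404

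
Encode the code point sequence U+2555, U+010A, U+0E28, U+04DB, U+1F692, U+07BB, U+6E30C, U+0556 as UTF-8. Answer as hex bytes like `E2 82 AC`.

E2 95 95 C4 8A E0 B8 A8 D3 9B F0 9F 9A 92 DE BB F1 AE 8C 8C D5 96

U+2555: 3-byte form → E2 95 95.
U+010A: 2-byte form → C4 8A.
U+0E28: 3-byte form → E0 B8 A8.
U+04DB: 2-byte form → D3 9B.
U+1F692: 4-byte form → F0 9F 9A 92.
U+07BB: 2-byte form → DE BB.
U+6E30C: 4-byte form → F1 AE 8C 8C.
U+0556: 2-byte form → D5 96.
Concatenated (22 bytes): E2 95 95 C4 8A E0 B8 A8 D3 9B F0 9F 9A 92 DE BB F1 AE 8C 8C D5 96.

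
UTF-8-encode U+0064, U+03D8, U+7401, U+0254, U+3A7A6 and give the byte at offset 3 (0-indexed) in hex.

0xE7

U+0064 → 1-byte form 64 at offsets 0–0.
U+03D8 → 2-byte form CF 98 at offsets 1–2.
U+7401 → 3-byte form E7 90 81 at offsets 3–5.
Offset 3 falls in char 3's range; it's byte 1 of E7 90 81 = 0xE7.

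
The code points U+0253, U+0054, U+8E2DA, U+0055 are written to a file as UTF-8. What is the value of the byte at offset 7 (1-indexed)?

1-indexed offset 7 is 0-indexed offset 6.
U+0253 → 2-byte form C9 93 at offsets 0–1.
U+0054 → 1-byte form 54 at offsets 2–2.
U+8E2DA → 4-byte form F2 8E 8B 9A at offsets 3–6.
Offset 6 falls in char 3's range; it's byte 4 of F2 8E 8B 9A = 0x9A.

0x9A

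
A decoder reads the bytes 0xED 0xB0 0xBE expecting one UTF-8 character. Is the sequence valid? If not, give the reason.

Structurally a 3-byte sequence; payload = 0xDC3E.
But 0xDC3E is in U+D800–U+DFFF, the surrogate range. Surrogates are not Unicode scalar values and are forbidden in UTF-8.

invalid (encodes a surrogate (U+D800–U+DFFF))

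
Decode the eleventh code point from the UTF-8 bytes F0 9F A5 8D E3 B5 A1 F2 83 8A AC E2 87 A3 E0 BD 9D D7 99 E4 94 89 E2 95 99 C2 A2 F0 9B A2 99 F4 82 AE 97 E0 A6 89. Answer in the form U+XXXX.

Offset 0: leading byte 0xF0 = 11110000 → 4-byte char #1 = F0 9F A5 8D.
Offset 4: leading byte 0xE3 = 11100011 → 3-byte char #2 = E3 B5 A1.
Offset 7: leading byte 0xF2 = 11110010 → 4-byte char #3 = F2 83 8A AC.
Offset 11: leading byte 0xE2 = 11100010 → 3-byte char #4 = E2 87 A3.
Offset 14: leading byte 0xE0 = 11100000 → 3-byte char #5 = E0 BD 9D.
Offset 17: leading byte 0xD7 = 11010111 → 2-byte char #6 = D7 99.
Offset 19: leading byte 0xE4 = 11100100 → 3-byte char #7 = E4 94 89.
Offset 22: leading byte 0xE2 = 11100010 → 3-byte char #8 = E2 95 99.
Offset 25: leading byte 0xC2 = 11000010 → 2-byte char #9 = C2 A2.
Offset 27: leading byte 0xF0 = 11110000 → 4-byte char #10 = F0 9B A2 99.
Offset 31: leading byte 0xF4 = 11110100 → 4-byte char #11 = F4 82 AE 97.
Leading byte 0xF4 = 11110100 matches 11110xxx → 4-byte sequence.
Byte 1: 0xF4 = 11110100, payload 100 (3 bits).
Byte 2: 0x82 = 10000010 (10xxxxxx ✓), payload 000010.
Byte 3: 0xAE = 10101110 (10xxxxxx ✓), payload 101110.
Byte 4: 0x97 = 10010111 (10xxxxxx ✓), payload 010111.
Concatenate: 100000010101110010111 = 0x102B97 (21 bits → U+102B97).

U+102B97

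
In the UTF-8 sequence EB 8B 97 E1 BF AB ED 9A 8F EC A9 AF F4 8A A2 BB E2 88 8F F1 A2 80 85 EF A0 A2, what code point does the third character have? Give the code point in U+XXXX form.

U+D68F

Offset 0: leading byte 0xEB = 11101011 → 3-byte char #1 = EB 8B 97.
Offset 3: leading byte 0xE1 = 11100001 → 3-byte char #2 = E1 BF AB.
Offset 6: leading byte 0xED = 11101101 → 3-byte char #3 = ED 9A 8F.
Leading byte 0xED = 11101101 matches 1110xxxx → 3-byte sequence.
Byte 1: 0xED = 11101101, payload 1101 (4 bits).
Byte 2: 0x9A = 10011010 (10xxxxxx ✓), payload 011010.
Byte 3: 0x8F = 10001111 (10xxxxxx ✓), payload 001111.
Concatenate: 1101011010001111 = 0xD68F (16 bits → U+D68F).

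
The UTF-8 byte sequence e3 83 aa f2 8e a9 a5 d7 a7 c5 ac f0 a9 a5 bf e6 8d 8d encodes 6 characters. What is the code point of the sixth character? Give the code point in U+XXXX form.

U+634D

Offset 0: leading byte 0xE3 = 11100011 → 3-byte char #1 = E3 83 AA.
Offset 3: leading byte 0xF2 = 11110010 → 4-byte char #2 = F2 8E A9 A5.
Offset 7: leading byte 0xD7 = 11010111 → 2-byte char #3 = D7 A7.
Offset 9: leading byte 0xC5 = 11000101 → 2-byte char #4 = C5 AC.
Offset 11: leading byte 0xF0 = 11110000 → 4-byte char #5 = F0 A9 A5 BF.
Offset 15: leading byte 0xE6 = 11100110 → 3-byte char #6 = E6 8D 8D.
Leading byte 0xE6 = 11100110 matches 1110xxxx → 3-byte sequence.
Byte 1: 0xE6 = 11100110, payload 0110 (4 bits).
Byte 2: 0x8D = 10001101 (10xxxxxx ✓), payload 001101.
Byte 3: 0x8D = 10001101 (10xxxxxx ✓), payload 001101.
Concatenate: 0110001101001101 = 0x634D (16 bits → U+634D).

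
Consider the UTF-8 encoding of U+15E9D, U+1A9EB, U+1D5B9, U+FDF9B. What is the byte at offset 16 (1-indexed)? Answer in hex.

0x9B

1-indexed offset 16 is 0-indexed offset 15.
U+15E9D → 4-byte form F0 95 BA 9D at offsets 0–3.
U+1A9EB → 4-byte form F0 9A A7 AB at offsets 4–7.
U+1D5B9 → 4-byte form F0 9D 96 B9 at offsets 8–11.
U+FDF9B → 4-byte form F3 BD BE 9B at offsets 12–15.
Offset 15 falls in char 4's range; it's byte 4 of F3 BD BE 9B = 0x9B.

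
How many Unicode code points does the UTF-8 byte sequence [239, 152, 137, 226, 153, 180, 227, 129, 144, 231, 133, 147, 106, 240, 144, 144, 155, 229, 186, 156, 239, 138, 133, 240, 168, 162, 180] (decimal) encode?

9

Byte at offset 0: 0xEF = 11101111 → 3-byte char (#1). Advance 3.
Byte at offset 3: 0xE2 = 11100010 → 3-byte char (#2). Advance 3.
Byte at offset 6: 0xE3 = 11100011 → 3-byte char (#3). Advance 3.
Byte at offset 9: 0xE7 = 11100111 → 3-byte char (#4). Advance 3.
Byte at offset 12: 0x6A = 01101010 → 1-byte char (#5). Advance 1.
Byte at offset 13: 0xF0 = 11110000 → 4-byte char (#6). Advance 4.
Byte at offset 17: 0xE5 = 11100101 → 3-byte char (#7). Advance 3.
Byte at offset 20: 0xEF = 11101111 → 3-byte char (#8). Advance 3.
Byte at offset 23: 0xF0 = 11110000 → 4-byte char (#9). Advance 4.
Reached end at offset 27 after 9 code points.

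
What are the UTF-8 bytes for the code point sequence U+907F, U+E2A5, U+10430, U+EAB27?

E9 81 BF EE 8A A5 F0 90 90 B0 F3 AA AC A7

U+907F: 3-byte form → E9 81 BF.
U+E2A5: 3-byte form → EE 8A A5.
U+10430: 4-byte form → F0 90 90 B0.
U+EAB27: 4-byte form → F3 AA AC A7.
Concatenated (14 bytes): E9 81 BF EE 8A A5 F0 90 90 B0 F3 AA AC A7.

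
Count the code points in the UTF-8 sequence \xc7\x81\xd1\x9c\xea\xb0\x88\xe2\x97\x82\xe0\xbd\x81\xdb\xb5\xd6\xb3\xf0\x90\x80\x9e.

8

Byte at offset 0: 0xC7 = 11000111 → 2-byte char (#1). Advance 2.
Byte at offset 2: 0xD1 = 11010001 → 2-byte char (#2). Advance 2.
Byte at offset 4: 0xEA = 11101010 → 3-byte char (#3). Advance 3.
Byte at offset 7: 0xE2 = 11100010 → 3-byte char (#4). Advance 3.
Byte at offset 10: 0xE0 = 11100000 → 3-byte char (#5). Advance 3.
Byte at offset 13: 0xDB = 11011011 → 2-byte char (#6). Advance 2.
Byte at offset 15: 0xD6 = 11010110 → 2-byte char (#7). Advance 2.
Byte at offset 17: 0xF0 = 11110000 → 4-byte char (#8). Advance 4.
Reached end at offset 21 after 8 code points.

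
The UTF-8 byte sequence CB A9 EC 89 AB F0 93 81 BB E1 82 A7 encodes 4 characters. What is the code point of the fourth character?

U+10A7

Offset 0: leading byte 0xCB = 11001011 → 2-byte char #1 = CB A9.
Offset 2: leading byte 0xEC = 11101100 → 3-byte char #2 = EC 89 AB.
Offset 5: leading byte 0xF0 = 11110000 → 4-byte char #3 = F0 93 81 BB.
Offset 9: leading byte 0xE1 = 11100001 → 3-byte char #4 = E1 82 A7.
Leading byte 0xE1 = 11100001 matches 1110xxxx → 3-byte sequence.
Byte 1: 0xE1 = 11100001, payload 0001 (4 bits).
Byte 2: 0x82 = 10000010 (10xxxxxx ✓), payload 000010.
Byte 3: 0xA7 = 10100111 (10xxxxxx ✓), payload 100111.
Concatenate: 0001000010100111 = 0x10A7 (16 bits → U+10A7).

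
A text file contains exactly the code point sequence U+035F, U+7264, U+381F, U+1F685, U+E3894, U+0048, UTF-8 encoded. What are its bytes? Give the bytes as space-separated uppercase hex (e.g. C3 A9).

U+035F: 2-byte form → CD 9F.
U+7264: 3-byte form → E7 89 A4.
U+381F: 3-byte form → E3 A0 9F.
U+1F685: 4-byte form → F0 9F 9A 85.
U+E3894: 4-byte form → F3 A3 A2 94.
U+0048: 1-byte form → 48.
Concatenated (17 bytes): CD 9F E7 89 A4 E3 A0 9F F0 9F 9A 85 F3 A3 A2 94 48.

CD 9F E7 89 A4 E3 A0 9F F0 9F 9A 85 F3 A3 A2 94 48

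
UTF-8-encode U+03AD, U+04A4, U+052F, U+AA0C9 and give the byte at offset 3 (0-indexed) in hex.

U+03AD → 2-byte form CE AD at offsets 0–1.
U+04A4 → 2-byte form D2 A4 at offsets 2–3.
Offset 3 falls in char 2's range; it's byte 2 of D2 A4 = 0xA4.

0xA4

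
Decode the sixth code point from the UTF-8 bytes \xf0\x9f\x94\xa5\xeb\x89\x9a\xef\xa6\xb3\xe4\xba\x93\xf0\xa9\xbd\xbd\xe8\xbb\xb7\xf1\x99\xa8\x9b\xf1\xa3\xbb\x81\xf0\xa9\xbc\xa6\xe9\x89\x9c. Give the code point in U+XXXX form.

U+8EF7

Offset 0: leading byte 0xF0 = 11110000 → 4-byte char #1 = F0 9F 94 A5.
Offset 4: leading byte 0xEB = 11101011 → 3-byte char #2 = EB 89 9A.
Offset 7: leading byte 0xEF = 11101111 → 3-byte char #3 = EF A6 B3.
Offset 10: leading byte 0xE4 = 11100100 → 3-byte char #4 = E4 BA 93.
Offset 13: leading byte 0xF0 = 11110000 → 4-byte char #5 = F0 A9 BD BD.
Offset 17: leading byte 0xE8 = 11101000 → 3-byte char #6 = E8 BB B7.
Leading byte 0xE8 = 11101000 matches 1110xxxx → 3-byte sequence.
Byte 1: 0xE8 = 11101000, payload 1000 (4 bits).
Byte 2: 0xBB = 10111011 (10xxxxxx ✓), payload 111011.
Byte 3: 0xB7 = 10110111 (10xxxxxx ✓), payload 110111.
Concatenate: 1000111011110111 = 0x8EF7 (16 bits → U+8EF7).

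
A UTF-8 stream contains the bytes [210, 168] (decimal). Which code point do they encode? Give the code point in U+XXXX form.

Leading byte 0xD2 = 11010010 matches 110xxxxx → 2-byte sequence.
Byte 1: 0xD2 = 11010010, payload 10010 (5 bits).
Byte 2: 0xA8 = 10101000 (10xxxxxx ✓), payload 101000.
Concatenate: 10010101000 = 0x4A8 (11 bits → U+04A8).

U+04A8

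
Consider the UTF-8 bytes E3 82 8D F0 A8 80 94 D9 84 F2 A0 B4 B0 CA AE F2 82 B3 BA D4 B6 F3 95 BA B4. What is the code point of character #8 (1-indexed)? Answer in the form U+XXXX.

U+D5EB4

Offset 0: leading byte 0xE3 = 11100011 → 3-byte char #1 = E3 82 8D.
Offset 3: leading byte 0xF0 = 11110000 → 4-byte char #2 = F0 A8 80 94.
Offset 7: leading byte 0xD9 = 11011001 → 2-byte char #3 = D9 84.
Offset 9: leading byte 0xF2 = 11110010 → 4-byte char #4 = F2 A0 B4 B0.
Offset 13: leading byte 0xCA = 11001010 → 2-byte char #5 = CA AE.
Offset 15: leading byte 0xF2 = 11110010 → 4-byte char #6 = F2 82 B3 BA.
Offset 19: leading byte 0xD4 = 11010100 → 2-byte char #7 = D4 B6.
Offset 21: leading byte 0xF3 = 11110011 → 4-byte char #8 = F3 95 BA B4.
Leading byte 0xF3 = 11110011 matches 11110xxx → 4-byte sequence.
Byte 1: 0xF3 = 11110011, payload 011 (3 bits).
Byte 2: 0x95 = 10010101 (10xxxxxx ✓), payload 010101.
Byte 3: 0xBA = 10111010 (10xxxxxx ✓), payload 111010.
Byte 4: 0xB4 = 10110100 (10xxxxxx ✓), payload 110100.
Concatenate: 011010101111010110100 = 0xD5EB4 (21 bits → U+D5EB4).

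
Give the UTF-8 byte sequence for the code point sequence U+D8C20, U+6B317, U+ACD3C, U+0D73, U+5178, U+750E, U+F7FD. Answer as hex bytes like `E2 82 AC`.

F3 98 B0 A0 F1 AB 8C 97 F2 AC B4 BC E0 B5 B3 E5 85 B8 E7 94 8E EF 9F BD

U+D8C20: 4-byte form → F3 98 B0 A0.
U+6B317: 4-byte form → F1 AB 8C 97.
U+ACD3C: 4-byte form → F2 AC B4 BC.
U+0D73: 3-byte form → E0 B5 B3.
U+5178: 3-byte form → E5 85 B8.
U+750E: 3-byte form → E7 94 8E.
U+F7FD: 3-byte form → EF 9F BD.
Concatenated (24 bytes): F3 98 B0 A0 F1 AB 8C 97 F2 AC B4 BC E0 B5 B3 E5 85 B8 E7 94 8E EF 9F BD.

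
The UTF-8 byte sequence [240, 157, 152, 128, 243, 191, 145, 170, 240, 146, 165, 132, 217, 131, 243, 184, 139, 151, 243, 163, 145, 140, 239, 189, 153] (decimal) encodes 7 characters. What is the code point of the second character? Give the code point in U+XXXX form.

Offset 0: leading byte 0xF0 = 11110000 → 4-byte char #1 = F0 9D 98 80.
Offset 4: leading byte 0xF3 = 11110011 → 4-byte char #2 = F3 BF 91 AA.
Leading byte 0xF3 = 11110011 matches 11110xxx → 4-byte sequence.
Byte 1: 0xF3 = 11110011, payload 011 (3 bits).
Byte 2: 0xBF = 10111111 (10xxxxxx ✓), payload 111111.
Byte 3: 0x91 = 10010001 (10xxxxxx ✓), payload 010001.
Byte 4: 0xAA = 10101010 (10xxxxxx ✓), payload 101010.
Concatenate: 011111111010001101010 = 0xFF46A (21 bits → U+FF46A).

U+FF46A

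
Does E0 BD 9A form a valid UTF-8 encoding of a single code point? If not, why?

valid

Leading byte 0xE0 = 11100000 → 3-byte form.
Continuation bytes 0xBD=10111101, 0x9A=10011010 all match 10xxxxxx.
Decoded value 0xF5A is ≥ 0x800 (shortest form) and not a surrogate.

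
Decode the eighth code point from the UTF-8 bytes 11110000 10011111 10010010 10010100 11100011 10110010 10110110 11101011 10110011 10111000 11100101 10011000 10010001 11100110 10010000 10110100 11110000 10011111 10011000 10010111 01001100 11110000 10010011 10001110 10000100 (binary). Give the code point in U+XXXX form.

U+13384

Offset 0: leading byte 0xF0 = 11110000 → 4-byte char #1 = F0 9F 92 94.
Offset 4: leading byte 0xE3 = 11100011 → 3-byte char #2 = E3 B2 B6.
Offset 7: leading byte 0xEB = 11101011 → 3-byte char #3 = EB B3 B8.
Offset 10: leading byte 0xE5 = 11100101 → 3-byte char #4 = E5 98 91.
Offset 13: leading byte 0xE6 = 11100110 → 3-byte char #5 = E6 90 B4.
Offset 16: leading byte 0xF0 = 11110000 → 4-byte char #6 = F0 9F 98 97.
Offset 20: leading byte 0x4C = 01001100 → 1-byte char #7 = 4C.
Offset 21: leading byte 0xF0 = 11110000 → 4-byte char #8 = F0 93 8E 84.
Leading byte 0xF0 = 11110000 matches 11110xxx → 4-byte sequence.
Byte 1: 0xF0 = 11110000, payload 000 (3 bits).
Byte 2: 0x93 = 10010011 (10xxxxxx ✓), payload 010011.
Byte 3: 0x8E = 10001110 (10xxxxxx ✓), payload 001110.
Byte 4: 0x84 = 10000100 (10xxxxxx ✓), payload 000100.
Concatenate: 000010011001110000100 = 0x13384 (21 bits → U+13384).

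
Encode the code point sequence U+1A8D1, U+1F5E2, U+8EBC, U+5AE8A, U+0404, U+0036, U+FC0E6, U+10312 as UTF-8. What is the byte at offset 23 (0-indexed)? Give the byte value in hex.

U+1A8D1 → 4-byte form F0 9A A3 91 at offsets 0–3.
U+1F5E2 → 4-byte form F0 9F 97 A2 at offsets 4–7.
U+8EBC → 3-byte form E8 BA BC at offsets 8–10.
U+5AE8A → 4-byte form F1 9A BA 8A at offsets 11–14.
U+0404 → 2-byte form D0 84 at offsets 15–16.
U+0036 → 1-byte form 36 at offsets 17–17.
U+FC0E6 → 4-byte form F3 BC 83 A6 at offsets 18–21.
U+10312 → 4-byte form F0 90 8C 92 at offsets 22–25.
Offset 23 falls in char 8's range; it's byte 2 of F0 90 8C 92 = 0x90.

0x90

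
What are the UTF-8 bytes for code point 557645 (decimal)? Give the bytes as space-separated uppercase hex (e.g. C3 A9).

F2 88 89 8D

U+8824D = 0x8824D = 557645 decimal. In range U+10000–U+10FFFF → 4-byte form: 11110xxx 10xxxxxx 10xxxxxx 10xxxxxx.
Binary (21 bits): 010001000001001001101.
Split 3+6+6+6: 010 | 001000 | 001001 | 001101.
Byte 1: 11110010 = 0xF2.
Byte 2: 10001000 = 0x88.
Byte 3: 10001001 = 0x89.
Byte 4: 10001101 = 0x8D.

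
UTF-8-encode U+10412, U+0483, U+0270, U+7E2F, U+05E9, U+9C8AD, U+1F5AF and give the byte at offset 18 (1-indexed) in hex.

0xF0

1-indexed offset 18 is 0-indexed offset 17.
U+10412 → 4-byte form F0 90 90 92 at offsets 0–3.
U+0483 → 2-byte form D2 83 at offsets 4–5.
U+0270 → 2-byte form C9 B0 at offsets 6–7.
U+7E2F → 3-byte form E7 B8 AF at offsets 8–10.
U+05E9 → 2-byte form D7 A9 at offsets 11–12.
U+9C8AD → 4-byte form F2 9C A2 AD at offsets 13–16.
U+1F5AF → 4-byte form F0 9F 96 AF at offsets 17–20.
Offset 17 falls in char 7's range; it's byte 1 of F0 9F 96 AF = 0xF0.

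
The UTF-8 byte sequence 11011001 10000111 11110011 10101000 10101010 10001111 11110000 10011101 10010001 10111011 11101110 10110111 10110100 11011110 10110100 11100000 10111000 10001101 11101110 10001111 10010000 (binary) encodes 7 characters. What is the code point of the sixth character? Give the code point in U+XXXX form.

Offset 0: leading byte 0xD9 = 11011001 → 2-byte char #1 = D9 87.
Offset 2: leading byte 0xF3 = 11110011 → 4-byte char #2 = F3 A8 AA 8F.
Offset 6: leading byte 0xF0 = 11110000 → 4-byte char #3 = F0 9D 91 BB.
Offset 10: leading byte 0xEE = 11101110 → 3-byte char #4 = EE B7 B4.
Offset 13: leading byte 0xDE = 11011110 → 2-byte char #5 = DE B4.
Offset 15: leading byte 0xE0 = 11100000 → 3-byte char #6 = E0 B8 8D.
Leading byte 0xE0 = 11100000 matches 1110xxxx → 3-byte sequence.
Byte 1: 0xE0 = 11100000, payload 0000 (4 bits).
Byte 2: 0xB8 = 10111000 (10xxxxxx ✓), payload 111000.
Byte 3: 0x8D = 10001101 (10xxxxxx ✓), payload 001101.
Concatenate: 0000111000001101 = 0xE0D (16 bits → U+0E0D).

U+0E0D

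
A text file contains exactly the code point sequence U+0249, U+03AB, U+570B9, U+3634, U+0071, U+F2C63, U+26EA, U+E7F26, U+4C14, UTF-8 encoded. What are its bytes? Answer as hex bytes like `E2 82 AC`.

C9 89 CE AB F1 97 82 B9 E3 98 B4 71 F3 B2 B1 A3 E2 9B AA F3 A7 BC A6 E4 B0 94

U+0249: 2-byte form → C9 89.
U+03AB: 2-byte form → CE AB.
U+570B9: 4-byte form → F1 97 82 B9.
U+3634: 3-byte form → E3 98 B4.
U+0071: 1-byte form → 71.
U+F2C63: 4-byte form → F3 B2 B1 A3.
U+26EA: 3-byte form → E2 9B AA.
U+E7F26: 4-byte form → F3 A7 BC A6.
U+4C14: 3-byte form → E4 B0 94.
Concatenated (26 bytes): C9 89 CE AB F1 97 82 B9 E3 98 B4 71 F3 B2 B1 A3 E2 9B AA F3 A7 BC A6 E4 B0 94.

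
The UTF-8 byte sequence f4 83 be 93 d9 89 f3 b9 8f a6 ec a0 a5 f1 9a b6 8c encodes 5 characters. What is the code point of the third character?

U+F93E6

Offset 0: leading byte 0xF4 = 11110100 → 4-byte char #1 = F4 83 BE 93.
Offset 4: leading byte 0xD9 = 11011001 → 2-byte char #2 = D9 89.
Offset 6: leading byte 0xF3 = 11110011 → 4-byte char #3 = F3 B9 8F A6.
Leading byte 0xF3 = 11110011 matches 11110xxx → 4-byte sequence.
Byte 1: 0xF3 = 11110011, payload 011 (3 bits).
Byte 2: 0xB9 = 10111001 (10xxxxxx ✓), payload 111001.
Byte 3: 0x8F = 10001111 (10xxxxxx ✓), payload 001111.
Byte 4: 0xA6 = 10100110 (10xxxxxx ✓), payload 100110.
Concatenate: 011111001001111100110 = 0xF93E6 (21 bits → U+F93E6).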